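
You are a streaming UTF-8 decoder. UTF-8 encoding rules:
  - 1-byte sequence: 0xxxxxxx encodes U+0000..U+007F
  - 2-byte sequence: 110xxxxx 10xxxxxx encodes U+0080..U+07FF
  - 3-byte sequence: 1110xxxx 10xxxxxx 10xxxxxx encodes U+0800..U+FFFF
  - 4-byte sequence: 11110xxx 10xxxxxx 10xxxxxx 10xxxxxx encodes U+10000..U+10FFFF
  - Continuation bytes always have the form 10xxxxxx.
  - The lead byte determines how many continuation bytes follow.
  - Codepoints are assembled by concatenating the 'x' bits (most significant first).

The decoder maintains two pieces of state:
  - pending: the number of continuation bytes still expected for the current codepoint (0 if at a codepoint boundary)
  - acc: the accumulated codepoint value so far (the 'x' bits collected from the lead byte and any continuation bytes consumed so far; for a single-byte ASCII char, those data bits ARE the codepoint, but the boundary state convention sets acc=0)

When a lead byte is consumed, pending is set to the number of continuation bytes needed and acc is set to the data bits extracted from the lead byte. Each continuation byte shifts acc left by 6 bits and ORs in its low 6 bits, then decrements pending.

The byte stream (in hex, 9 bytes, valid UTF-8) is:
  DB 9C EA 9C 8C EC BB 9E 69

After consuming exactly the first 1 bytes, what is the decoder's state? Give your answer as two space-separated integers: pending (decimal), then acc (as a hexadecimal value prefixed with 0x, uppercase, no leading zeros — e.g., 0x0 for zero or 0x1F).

Byte[0]=DB: 2-byte lead. pending=1, acc=0x1B

Answer: 1 0x1B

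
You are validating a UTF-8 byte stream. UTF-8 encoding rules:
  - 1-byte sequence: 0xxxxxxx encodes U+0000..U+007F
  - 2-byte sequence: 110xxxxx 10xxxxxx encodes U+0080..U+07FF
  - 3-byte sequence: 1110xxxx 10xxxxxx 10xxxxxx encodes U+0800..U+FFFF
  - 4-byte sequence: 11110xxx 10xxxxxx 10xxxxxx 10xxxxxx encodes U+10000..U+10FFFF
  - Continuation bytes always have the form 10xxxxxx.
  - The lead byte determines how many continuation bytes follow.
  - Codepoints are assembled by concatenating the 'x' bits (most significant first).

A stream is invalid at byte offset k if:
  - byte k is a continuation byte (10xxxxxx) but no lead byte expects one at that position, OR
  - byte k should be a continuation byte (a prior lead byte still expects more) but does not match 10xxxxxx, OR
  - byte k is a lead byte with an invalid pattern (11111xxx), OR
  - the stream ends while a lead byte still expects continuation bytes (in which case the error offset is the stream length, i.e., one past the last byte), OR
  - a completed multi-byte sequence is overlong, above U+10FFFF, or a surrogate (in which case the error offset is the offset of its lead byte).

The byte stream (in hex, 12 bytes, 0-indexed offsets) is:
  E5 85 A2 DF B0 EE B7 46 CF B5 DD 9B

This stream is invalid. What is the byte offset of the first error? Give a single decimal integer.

Byte[0]=E5: 3-byte lead, need 2 cont bytes. acc=0x5
Byte[1]=85: continuation. acc=(acc<<6)|0x05=0x145
Byte[2]=A2: continuation. acc=(acc<<6)|0x22=0x5162
Completed: cp=U+5162 (starts at byte 0)
Byte[3]=DF: 2-byte lead, need 1 cont bytes. acc=0x1F
Byte[4]=B0: continuation. acc=(acc<<6)|0x30=0x7F0
Completed: cp=U+07F0 (starts at byte 3)
Byte[5]=EE: 3-byte lead, need 2 cont bytes. acc=0xE
Byte[6]=B7: continuation. acc=(acc<<6)|0x37=0x3B7
Byte[7]=46: expected 10xxxxxx continuation. INVALID

Answer: 7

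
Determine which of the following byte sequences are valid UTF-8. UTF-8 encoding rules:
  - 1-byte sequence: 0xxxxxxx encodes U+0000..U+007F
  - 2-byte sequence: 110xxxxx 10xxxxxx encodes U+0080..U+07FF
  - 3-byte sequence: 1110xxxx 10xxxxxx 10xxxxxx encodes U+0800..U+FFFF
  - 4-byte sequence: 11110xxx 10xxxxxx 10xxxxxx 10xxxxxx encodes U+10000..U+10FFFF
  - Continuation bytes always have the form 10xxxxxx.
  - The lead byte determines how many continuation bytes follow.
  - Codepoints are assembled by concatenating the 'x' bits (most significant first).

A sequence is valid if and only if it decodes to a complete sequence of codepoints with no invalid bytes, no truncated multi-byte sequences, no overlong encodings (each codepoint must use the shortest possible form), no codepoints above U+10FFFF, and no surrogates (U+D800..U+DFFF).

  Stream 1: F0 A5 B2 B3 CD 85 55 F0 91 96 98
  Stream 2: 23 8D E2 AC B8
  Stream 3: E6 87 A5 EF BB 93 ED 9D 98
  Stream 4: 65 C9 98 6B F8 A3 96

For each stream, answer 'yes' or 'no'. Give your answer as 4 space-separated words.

Answer: yes no yes no

Derivation:
Stream 1: decodes cleanly. VALID
Stream 2: error at byte offset 1. INVALID
Stream 3: decodes cleanly. VALID
Stream 4: error at byte offset 4. INVALID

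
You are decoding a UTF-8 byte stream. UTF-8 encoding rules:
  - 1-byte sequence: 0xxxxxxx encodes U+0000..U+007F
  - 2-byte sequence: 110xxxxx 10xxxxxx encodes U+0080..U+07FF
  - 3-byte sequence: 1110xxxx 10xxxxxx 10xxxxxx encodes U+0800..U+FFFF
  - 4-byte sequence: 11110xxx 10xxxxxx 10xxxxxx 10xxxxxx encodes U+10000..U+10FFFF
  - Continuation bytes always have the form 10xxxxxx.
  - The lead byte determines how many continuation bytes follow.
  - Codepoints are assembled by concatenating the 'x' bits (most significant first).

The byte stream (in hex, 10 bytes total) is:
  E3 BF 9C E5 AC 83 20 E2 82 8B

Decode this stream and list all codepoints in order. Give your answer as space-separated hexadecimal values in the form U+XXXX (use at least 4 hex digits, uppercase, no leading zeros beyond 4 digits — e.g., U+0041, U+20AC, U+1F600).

Answer: U+3FDC U+5B03 U+0020 U+208B

Derivation:
Byte[0]=E3: 3-byte lead, need 2 cont bytes. acc=0x3
Byte[1]=BF: continuation. acc=(acc<<6)|0x3F=0xFF
Byte[2]=9C: continuation. acc=(acc<<6)|0x1C=0x3FDC
Completed: cp=U+3FDC (starts at byte 0)
Byte[3]=E5: 3-byte lead, need 2 cont bytes. acc=0x5
Byte[4]=AC: continuation. acc=(acc<<6)|0x2C=0x16C
Byte[5]=83: continuation. acc=(acc<<6)|0x03=0x5B03
Completed: cp=U+5B03 (starts at byte 3)
Byte[6]=20: 1-byte ASCII. cp=U+0020
Byte[7]=E2: 3-byte lead, need 2 cont bytes. acc=0x2
Byte[8]=82: continuation. acc=(acc<<6)|0x02=0x82
Byte[9]=8B: continuation. acc=(acc<<6)|0x0B=0x208B
Completed: cp=U+208B (starts at byte 7)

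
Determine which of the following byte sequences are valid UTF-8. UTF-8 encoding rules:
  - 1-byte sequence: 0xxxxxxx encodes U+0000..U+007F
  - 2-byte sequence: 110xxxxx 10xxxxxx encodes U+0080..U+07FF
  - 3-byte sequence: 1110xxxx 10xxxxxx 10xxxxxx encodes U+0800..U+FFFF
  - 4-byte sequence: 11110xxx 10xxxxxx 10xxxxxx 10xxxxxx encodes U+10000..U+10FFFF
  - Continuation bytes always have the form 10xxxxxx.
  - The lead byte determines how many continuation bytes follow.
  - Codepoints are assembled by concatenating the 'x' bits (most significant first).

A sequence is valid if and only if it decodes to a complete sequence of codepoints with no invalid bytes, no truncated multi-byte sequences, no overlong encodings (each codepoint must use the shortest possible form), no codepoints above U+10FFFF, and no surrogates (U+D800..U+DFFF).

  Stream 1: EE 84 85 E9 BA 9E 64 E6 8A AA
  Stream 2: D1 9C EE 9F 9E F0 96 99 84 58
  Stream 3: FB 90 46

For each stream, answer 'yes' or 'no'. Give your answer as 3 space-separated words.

Answer: yes yes no

Derivation:
Stream 1: decodes cleanly. VALID
Stream 2: decodes cleanly. VALID
Stream 3: error at byte offset 0. INVALID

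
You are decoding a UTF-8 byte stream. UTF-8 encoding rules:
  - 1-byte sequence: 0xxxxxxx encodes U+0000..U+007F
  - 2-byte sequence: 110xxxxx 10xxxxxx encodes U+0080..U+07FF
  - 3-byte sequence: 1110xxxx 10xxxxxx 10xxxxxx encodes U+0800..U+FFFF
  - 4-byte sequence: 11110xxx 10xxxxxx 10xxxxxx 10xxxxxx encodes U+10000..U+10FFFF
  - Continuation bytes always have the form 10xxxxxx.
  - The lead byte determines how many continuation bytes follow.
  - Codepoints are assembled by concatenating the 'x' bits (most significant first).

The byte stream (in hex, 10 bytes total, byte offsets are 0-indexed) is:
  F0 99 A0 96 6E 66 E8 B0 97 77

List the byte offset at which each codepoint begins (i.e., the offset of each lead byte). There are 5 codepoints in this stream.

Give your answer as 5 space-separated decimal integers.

Byte[0]=F0: 4-byte lead, need 3 cont bytes. acc=0x0
Byte[1]=99: continuation. acc=(acc<<6)|0x19=0x19
Byte[2]=A0: continuation. acc=(acc<<6)|0x20=0x660
Byte[3]=96: continuation. acc=(acc<<6)|0x16=0x19816
Completed: cp=U+19816 (starts at byte 0)
Byte[4]=6E: 1-byte ASCII. cp=U+006E
Byte[5]=66: 1-byte ASCII. cp=U+0066
Byte[6]=E8: 3-byte lead, need 2 cont bytes. acc=0x8
Byte[7]=B0: continuation. acc=(acc<<6)|0x30=0x230
Byte[8]=97: continuation. acc=(acc<<6)|0x17=0x8C17
Completed: cp=U+8C17 (starts at byte 6)
Byte[9]=77: 1-byte ASCII. cp=U+0077

Answer: 0 4 5 6 9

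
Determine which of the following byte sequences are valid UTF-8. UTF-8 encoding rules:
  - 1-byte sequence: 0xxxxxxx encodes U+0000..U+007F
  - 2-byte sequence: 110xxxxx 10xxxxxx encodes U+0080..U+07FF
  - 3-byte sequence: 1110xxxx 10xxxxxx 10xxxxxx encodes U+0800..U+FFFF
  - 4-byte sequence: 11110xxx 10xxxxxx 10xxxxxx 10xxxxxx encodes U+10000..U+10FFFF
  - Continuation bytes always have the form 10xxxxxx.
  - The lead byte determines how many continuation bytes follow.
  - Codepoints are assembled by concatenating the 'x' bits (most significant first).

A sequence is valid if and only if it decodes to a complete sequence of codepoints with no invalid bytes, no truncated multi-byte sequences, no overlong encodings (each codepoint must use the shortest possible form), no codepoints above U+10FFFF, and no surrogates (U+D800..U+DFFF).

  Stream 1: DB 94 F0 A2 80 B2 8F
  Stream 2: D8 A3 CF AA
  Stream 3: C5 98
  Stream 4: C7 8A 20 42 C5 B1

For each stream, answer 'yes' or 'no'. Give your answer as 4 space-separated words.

Stream 1: error at byte offset 6. INVALID
Stream 2: decodes cleanly. VALID
Stream 3: decodes cleanly. VALID
Stream 4: decodes cleanly. VALID

Answer: no yes yes yes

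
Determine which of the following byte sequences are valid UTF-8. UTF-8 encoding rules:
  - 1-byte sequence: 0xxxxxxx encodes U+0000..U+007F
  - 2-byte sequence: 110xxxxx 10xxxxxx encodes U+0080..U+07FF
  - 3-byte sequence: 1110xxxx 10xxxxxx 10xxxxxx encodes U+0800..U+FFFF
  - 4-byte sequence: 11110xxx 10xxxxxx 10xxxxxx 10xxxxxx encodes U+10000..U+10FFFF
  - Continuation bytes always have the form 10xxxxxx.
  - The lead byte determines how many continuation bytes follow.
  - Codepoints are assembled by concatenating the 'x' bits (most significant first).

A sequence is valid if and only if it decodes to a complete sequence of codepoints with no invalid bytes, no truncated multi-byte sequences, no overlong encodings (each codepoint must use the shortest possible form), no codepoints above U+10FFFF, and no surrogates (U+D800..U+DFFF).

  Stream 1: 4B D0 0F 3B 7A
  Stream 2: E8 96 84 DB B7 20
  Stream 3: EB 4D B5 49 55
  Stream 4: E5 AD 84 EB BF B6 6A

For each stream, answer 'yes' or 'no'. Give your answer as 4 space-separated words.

Stream 1: error at byte offset 2. INVALID
Stream 2: decodes cleanly. VALID
Stream 3: error at byte offset 1. INVALID
Stream 4: decodes cleanly. VALID

Answer: no yes no yes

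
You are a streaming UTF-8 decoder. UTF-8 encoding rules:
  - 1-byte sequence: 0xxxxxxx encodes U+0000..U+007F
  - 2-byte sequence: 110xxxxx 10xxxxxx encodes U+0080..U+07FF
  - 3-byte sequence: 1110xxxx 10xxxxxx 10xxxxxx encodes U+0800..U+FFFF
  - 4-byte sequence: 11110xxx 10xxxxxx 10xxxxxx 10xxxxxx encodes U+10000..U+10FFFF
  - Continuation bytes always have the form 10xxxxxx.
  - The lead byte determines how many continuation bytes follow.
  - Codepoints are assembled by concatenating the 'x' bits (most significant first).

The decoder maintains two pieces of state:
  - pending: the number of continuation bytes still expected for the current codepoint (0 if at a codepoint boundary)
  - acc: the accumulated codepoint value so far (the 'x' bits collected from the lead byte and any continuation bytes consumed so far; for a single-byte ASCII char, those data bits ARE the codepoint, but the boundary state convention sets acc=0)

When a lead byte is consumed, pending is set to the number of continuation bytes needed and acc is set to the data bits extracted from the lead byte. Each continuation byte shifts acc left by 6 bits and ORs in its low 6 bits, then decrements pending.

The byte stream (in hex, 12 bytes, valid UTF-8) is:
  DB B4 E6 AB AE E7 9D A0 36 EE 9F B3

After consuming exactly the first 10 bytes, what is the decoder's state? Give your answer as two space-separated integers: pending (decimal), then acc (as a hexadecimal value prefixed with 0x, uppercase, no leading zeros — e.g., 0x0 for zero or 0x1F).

Byte[0]=DB: 2-byte lead. pending=1, acc=0x1B
Byte[1]=B4: continuation. acc=(acc<<6)|0x34=0x6F4, pending=0
Byte[2]=E6: 3-byte lead. pending=2, acc=0x6
Byte[3]=AB: continuation. acc=(acc<<6)|0x2B=0x1AB, pending=1
Byte[4]=AE: continuation. acc=(acc<<6)|0x2E=0x6AEE, pending=0
Byte[5]=E7: 3-byte lead. pending=2, acc=0x7
Byte[6]=9D: continuation. acc=(acc<<6)|0x1D=0x1DD, pending=1
Byte[7]=A0: continuation. acc=(acc<<6)|0x20=0x7760, pending=0
Byte[8]=36: 1-byte. pending=0, acc=0x0
Byte[9]=EE: 3-byte lead. pending=2, acc=0xE

Answer: 2 0xE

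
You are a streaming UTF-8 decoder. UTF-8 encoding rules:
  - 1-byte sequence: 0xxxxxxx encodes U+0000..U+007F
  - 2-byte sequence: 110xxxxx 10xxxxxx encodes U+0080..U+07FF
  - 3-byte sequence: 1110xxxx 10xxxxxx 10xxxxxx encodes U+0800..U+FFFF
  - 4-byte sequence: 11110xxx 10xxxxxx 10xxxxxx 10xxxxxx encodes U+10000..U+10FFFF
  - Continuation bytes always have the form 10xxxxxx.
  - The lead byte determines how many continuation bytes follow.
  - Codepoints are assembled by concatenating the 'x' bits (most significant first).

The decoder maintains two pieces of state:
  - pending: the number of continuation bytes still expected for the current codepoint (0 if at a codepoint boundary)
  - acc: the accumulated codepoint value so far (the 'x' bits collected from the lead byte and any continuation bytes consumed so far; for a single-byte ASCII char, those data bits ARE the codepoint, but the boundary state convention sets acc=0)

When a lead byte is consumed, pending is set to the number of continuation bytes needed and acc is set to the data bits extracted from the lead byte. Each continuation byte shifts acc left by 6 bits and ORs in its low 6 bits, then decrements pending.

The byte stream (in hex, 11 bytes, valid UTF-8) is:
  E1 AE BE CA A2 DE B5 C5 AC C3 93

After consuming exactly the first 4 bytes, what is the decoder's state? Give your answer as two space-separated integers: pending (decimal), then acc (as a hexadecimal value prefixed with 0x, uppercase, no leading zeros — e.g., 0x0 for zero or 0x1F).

Answer: 1 0xA

Derivation:
Byte[0]=E1: 3-byte lead. pending=2, acc=0x1
Byte[1]=AE: continuation. acc=(acc<<6)|0x2E=0x6E, pending=1
Byte[2]=BE: continuation. acc=(acc<<6)|0x3E=0x1BBE, pending=0
Byte[3]=CA: 2-byte lead. pending=1, acc=0xA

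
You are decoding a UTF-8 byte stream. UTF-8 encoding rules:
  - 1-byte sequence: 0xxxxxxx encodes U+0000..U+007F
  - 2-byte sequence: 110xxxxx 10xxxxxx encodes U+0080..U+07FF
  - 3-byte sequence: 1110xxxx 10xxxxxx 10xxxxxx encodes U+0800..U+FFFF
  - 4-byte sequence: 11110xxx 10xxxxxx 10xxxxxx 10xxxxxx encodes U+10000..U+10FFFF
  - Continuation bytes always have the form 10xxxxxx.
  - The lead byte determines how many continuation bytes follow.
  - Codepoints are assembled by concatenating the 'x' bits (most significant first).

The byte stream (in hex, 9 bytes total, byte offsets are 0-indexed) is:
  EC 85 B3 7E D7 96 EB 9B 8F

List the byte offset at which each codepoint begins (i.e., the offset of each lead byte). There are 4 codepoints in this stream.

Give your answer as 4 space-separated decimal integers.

Answer: 0 3 4 6

Derivation:
Byte[0]=EC: 3-byte lead, need 2 cont bytes. acc=0xC
Byte[1]=85: continuation. acc=(acc<<6)|0x05=0x305
Byte[2]=B3: continuation. acc=(acc<<6)|0x33=0xC173
Completed: cp=U+C173 (starts at byte 0)
Byte[3]=7E: 1-byte ASCII. cp=U+007E
Byte[4]=D7: 2-byte lead, need 1 cont bytes. acc=0x17
Byte[5]=96: continuation. acc=(acc<<6)|0x16=0x5D6
Completed: cp=U+05D6 (starts at byte 4)
Byte[6]=EB: 3-byte lead, need 2 cont bytes. acc=0xB
Byte[7]=9B: continuation. acc=(acc<<6)|0x1B=0x2DB
Byte[8]=8F: continuation. acc=(acc<<6)|0x0F=0xB6CF
Completed: cp=U+B6CF (starts at byte 6)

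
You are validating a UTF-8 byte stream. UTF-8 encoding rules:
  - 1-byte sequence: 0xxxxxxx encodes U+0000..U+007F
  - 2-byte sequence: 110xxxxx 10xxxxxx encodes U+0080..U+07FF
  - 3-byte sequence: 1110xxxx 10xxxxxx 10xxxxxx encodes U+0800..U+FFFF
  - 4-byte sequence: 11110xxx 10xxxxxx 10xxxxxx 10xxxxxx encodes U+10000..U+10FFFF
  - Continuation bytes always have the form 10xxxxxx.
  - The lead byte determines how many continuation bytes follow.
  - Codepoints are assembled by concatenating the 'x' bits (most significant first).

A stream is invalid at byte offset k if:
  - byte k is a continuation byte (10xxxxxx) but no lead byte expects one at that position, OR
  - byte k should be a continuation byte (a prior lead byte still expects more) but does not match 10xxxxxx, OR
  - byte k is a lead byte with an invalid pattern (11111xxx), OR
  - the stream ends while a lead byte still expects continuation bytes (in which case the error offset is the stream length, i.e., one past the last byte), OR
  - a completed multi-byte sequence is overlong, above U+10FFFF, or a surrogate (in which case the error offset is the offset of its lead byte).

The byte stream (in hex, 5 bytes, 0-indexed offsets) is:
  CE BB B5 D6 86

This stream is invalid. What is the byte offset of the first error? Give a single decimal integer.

Answer: 2

Derivation:
Byte[0]=CE: 2-byte lead, need 1 cont bytes. acc=0xE
Byte[1]=BB: continuation. acc=(acc<<6)|0x3B=0x3BB
Completed: cp=U+03BB (starts at byte 0)
Byte[2]=B5: INVALID lead byte (not 0xxx/110x/1110/11110)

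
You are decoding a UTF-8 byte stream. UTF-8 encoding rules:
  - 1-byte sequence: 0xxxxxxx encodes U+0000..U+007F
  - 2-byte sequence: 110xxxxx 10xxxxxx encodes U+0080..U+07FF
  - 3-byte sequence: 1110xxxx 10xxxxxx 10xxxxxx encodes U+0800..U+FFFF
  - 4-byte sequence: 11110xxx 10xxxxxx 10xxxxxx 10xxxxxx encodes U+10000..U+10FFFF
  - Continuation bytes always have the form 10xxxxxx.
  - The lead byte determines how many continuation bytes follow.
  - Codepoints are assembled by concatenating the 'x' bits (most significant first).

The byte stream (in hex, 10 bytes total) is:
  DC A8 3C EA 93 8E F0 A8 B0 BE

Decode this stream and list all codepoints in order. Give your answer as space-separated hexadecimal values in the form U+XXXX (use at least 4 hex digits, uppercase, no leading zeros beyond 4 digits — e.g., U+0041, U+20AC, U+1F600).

Byte[0]=DC: 2-byte lead, need 1 cont bytes. acc=0x1C
Byte[1]=A8: continuation. acc=(acc<<6)|0x28=0x728
Completed: cp=U+0728 (starts at byte 0)
Byte[2]=3C: 1-byte ASCII. cp=U+003C
Byte[3]=EA: 3-byte lead, need 2 cont bytes. acc=0xA
Byte[4]=93: continuation. acc=(acc<<6)|0x13=0x293
Byte[5]=8E: continuation. acc=(acc<<6)|0x0E=0xA4CE
Completed: cp=U+A4CE (starts at byte 3)
Byte[6]=F0: 4-byte lead, need 3 cont bytes. acc=0x0
Byte[7]=A8: continuation. acc=(acc<<6)|0x28=0x28
Byte[8]=B0: continuation. acc=(acc<<6)|0x30=0xA30
Byte[9]=BE: continuation. acc=(acc<<6)|0x3E=0x28C3E
Completed: cp=U+28C3E (starts at byte 6)

Answer: U+0728 U+003C U+A4CE U+28C3E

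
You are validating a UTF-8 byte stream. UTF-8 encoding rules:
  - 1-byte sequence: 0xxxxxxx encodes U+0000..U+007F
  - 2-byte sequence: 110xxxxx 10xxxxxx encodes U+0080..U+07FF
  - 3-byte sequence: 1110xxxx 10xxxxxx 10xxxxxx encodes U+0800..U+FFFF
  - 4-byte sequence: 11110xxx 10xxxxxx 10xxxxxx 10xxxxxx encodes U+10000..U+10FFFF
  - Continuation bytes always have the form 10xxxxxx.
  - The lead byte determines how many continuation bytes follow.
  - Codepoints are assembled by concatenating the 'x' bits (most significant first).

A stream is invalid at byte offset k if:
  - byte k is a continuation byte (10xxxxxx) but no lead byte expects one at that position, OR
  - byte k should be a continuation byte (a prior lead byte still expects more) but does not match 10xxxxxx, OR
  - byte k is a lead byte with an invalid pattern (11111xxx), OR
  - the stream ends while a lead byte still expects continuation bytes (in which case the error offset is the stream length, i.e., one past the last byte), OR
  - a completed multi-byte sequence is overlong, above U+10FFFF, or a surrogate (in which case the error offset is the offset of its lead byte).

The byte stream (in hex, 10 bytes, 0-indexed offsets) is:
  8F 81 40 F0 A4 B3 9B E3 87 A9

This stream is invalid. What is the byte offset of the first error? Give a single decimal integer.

Answer: 0

Derivation:
Byte[0]=8F: INVALID lead byte (not 0xxx/110x/1110/11110)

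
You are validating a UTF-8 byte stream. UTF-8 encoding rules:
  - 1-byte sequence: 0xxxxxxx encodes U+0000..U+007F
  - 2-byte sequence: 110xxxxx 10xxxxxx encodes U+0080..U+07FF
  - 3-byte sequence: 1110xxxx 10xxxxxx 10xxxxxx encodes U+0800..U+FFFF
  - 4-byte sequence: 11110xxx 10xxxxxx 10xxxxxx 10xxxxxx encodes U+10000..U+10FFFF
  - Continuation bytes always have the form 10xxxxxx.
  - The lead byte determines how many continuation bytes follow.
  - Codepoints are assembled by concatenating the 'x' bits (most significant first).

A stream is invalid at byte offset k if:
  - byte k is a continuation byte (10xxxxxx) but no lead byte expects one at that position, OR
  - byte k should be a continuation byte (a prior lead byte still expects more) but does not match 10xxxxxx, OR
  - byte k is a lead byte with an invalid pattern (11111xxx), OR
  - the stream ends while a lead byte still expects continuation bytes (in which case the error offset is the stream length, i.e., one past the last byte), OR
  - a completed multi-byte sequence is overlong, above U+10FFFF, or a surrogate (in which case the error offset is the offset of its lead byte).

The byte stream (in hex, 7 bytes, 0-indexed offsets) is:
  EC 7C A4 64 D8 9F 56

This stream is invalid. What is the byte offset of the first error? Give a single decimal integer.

Answer: 1

Derivation:
Byte[0]=EC: 3-byte lead, need 2 cont bytes. acc=0xC
Byte[1]=7C: expected 10xxxxxx continuation. INVALID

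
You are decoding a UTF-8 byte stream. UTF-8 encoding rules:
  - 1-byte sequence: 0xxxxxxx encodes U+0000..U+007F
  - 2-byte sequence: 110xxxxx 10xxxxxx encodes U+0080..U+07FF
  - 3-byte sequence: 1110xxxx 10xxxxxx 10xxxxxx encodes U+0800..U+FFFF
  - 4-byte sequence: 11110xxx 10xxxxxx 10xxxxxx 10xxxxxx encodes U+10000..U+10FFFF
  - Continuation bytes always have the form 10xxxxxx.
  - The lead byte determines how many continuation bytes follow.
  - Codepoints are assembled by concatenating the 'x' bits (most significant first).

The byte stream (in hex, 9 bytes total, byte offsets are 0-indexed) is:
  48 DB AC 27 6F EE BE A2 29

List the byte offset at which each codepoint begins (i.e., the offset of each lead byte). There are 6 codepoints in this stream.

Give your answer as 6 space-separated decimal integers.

Byte[0]=48: 1-byte ASCII. cp=U+0048
Byte[1]=DB: 2-byte lead, need 1 cont bytes. acc=0x1B
Byte[2]=AC: continuation. acc=(acc<<6)|0x2C=0x6EC
Completed: cp=U+06EC (starts at byte 1)
Byte[3]=27: 1-byte ASCII. cp=U+0027
Byte[4]=6F: 1-byte ASCII. cp=U+006F
Byte[5]=EE: 3-byte lead, need 2 cont bytes. acc=0xE
Byte[6]=BE: continuation. acc=(acc<<6)|0x3E=0x3BE
Byte[7]=A2: continuation. acc=(acc<<6)|0x22=0xEFA2
Completed: cp=U+EFA2 (starts at byte 5)
Byte[8]=29: 1-byte ASCII. cp=U+0029

Answer: 0 1 3 4 5 8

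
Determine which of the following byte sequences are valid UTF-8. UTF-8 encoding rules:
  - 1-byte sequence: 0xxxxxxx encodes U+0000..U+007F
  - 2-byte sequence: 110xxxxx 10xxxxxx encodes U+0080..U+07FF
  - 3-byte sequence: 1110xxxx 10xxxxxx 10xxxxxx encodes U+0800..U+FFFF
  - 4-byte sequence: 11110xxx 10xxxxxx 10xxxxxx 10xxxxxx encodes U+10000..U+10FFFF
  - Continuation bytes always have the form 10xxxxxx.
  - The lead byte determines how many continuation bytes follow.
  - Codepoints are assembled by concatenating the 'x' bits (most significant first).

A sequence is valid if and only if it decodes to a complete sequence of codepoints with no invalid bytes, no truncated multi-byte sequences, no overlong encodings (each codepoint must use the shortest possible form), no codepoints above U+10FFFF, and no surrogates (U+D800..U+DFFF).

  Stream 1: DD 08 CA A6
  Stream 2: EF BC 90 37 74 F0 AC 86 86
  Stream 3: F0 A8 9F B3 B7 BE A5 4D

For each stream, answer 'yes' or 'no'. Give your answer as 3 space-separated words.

Answer: no yes no

Derivation:
Stream 1: error at byte offset 1. INVALID
Stream 2: decodes cleanly. VALID
Stream 3: error at byte offset 4. INVALID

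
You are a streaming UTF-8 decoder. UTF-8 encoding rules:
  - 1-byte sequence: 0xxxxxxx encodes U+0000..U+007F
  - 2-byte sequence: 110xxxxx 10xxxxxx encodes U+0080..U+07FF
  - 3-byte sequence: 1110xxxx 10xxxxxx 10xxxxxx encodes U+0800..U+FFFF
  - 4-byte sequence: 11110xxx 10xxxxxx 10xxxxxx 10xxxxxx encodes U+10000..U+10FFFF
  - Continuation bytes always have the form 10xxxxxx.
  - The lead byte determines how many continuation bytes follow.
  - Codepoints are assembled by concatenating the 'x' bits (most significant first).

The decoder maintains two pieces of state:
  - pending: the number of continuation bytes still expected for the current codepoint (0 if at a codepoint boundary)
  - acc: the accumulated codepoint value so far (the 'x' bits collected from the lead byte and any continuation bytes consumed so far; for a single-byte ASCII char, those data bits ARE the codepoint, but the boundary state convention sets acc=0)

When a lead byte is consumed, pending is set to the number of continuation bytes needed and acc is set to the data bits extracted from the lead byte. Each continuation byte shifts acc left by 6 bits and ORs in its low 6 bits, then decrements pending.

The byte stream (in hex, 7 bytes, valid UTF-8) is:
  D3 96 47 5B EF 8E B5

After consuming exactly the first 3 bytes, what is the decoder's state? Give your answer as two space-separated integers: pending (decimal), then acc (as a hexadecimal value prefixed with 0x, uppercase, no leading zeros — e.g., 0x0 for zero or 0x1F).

Byte[0]=D3: 2-byte lead. pending=1, acc=0x13
Byte[1]=96: continuation. acc=(acc<<6)|0x16=0x4D6, pending=0
Byte[2]=47: 1-byte. pending=0, acc=0x0

Answer: 0 0x0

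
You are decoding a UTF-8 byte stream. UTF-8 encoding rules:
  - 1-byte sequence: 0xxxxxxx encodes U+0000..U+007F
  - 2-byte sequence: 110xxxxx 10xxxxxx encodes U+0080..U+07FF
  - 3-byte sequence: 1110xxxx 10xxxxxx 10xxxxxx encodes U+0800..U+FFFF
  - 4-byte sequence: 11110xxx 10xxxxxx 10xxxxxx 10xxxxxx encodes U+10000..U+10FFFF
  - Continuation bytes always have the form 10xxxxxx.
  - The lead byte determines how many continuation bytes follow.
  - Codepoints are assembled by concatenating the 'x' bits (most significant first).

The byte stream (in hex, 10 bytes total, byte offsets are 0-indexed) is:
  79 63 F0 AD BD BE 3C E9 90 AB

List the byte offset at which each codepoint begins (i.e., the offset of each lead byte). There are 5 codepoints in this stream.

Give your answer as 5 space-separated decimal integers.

Byte[0]=79: 1-byte ASCII. cp=U+0079
Byte[1]=63: 1-byte ASCII. cp=U+0063
Byte[2]=F0: 4-byte lead, need 3 cont bytes. acc=0x0
Byte[3]=AD: continuation. acc=(acc<<6)|0x2D=0x2D
Byte[4]=BD: continuation. acc=(acc<<6)|0x3D=0xB7D
Byte[5]=BE: continuation. acc=(acc<<6)|0x3E=0x2DF7E
Completed: cp=U+2DF7E (starts at byte 2)
Byte[6]=3C: 1-byte ASCII. cp=U+003C
Byte[7]=E9: 3-byte lead, need 2 cont bytes. acc=0x9
Byte[8]=90: continuation. acc=(acc<<6)|0x10=0x250
Byte[9]=AB: continuation. acc=(acc<<6)|0x2B=0x942B
Completed: cp=U+942B (starts at byte 7)

Answer: 0 1 2 6 7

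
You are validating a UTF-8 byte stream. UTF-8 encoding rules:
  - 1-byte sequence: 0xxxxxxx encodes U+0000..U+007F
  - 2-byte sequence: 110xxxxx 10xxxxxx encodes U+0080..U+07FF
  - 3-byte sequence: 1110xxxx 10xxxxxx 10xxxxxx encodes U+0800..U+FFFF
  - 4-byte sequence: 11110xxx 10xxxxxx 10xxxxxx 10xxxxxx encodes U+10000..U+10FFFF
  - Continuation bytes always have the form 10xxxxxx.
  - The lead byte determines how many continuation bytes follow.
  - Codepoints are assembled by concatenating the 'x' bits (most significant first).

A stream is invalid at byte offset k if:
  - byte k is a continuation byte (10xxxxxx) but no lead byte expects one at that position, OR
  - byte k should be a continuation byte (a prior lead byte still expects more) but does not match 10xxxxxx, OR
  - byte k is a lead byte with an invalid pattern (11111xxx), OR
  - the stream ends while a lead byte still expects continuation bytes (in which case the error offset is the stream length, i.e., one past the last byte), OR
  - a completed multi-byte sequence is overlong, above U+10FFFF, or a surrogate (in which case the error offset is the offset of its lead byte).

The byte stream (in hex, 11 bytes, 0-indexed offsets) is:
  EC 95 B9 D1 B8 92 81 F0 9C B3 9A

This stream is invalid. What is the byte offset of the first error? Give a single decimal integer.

Byte[0]=EC: 3-byte lead, need 2 cont bytes. acc=0xC
Byte[1]=95: continuation. acc=(acc<<6)|0x15=0x315
Byte[2]=B9: continuation. acc=(acc<<6)|0x39=0xC579
Completed: cp=U+C579 (starts at byte 0)
Byte[3]=D1: 2-byte lead, need 1 cont bytes. acc=0x11
Byte[4]=B8: continuation. acc=(acc<<6)|0x38=0x478
Completed: cp=U+0478 (starts at byte 3)
Byte[5]=92: INVALID lead byte (not 0xxx/110x/1110/11110)

Answer: 5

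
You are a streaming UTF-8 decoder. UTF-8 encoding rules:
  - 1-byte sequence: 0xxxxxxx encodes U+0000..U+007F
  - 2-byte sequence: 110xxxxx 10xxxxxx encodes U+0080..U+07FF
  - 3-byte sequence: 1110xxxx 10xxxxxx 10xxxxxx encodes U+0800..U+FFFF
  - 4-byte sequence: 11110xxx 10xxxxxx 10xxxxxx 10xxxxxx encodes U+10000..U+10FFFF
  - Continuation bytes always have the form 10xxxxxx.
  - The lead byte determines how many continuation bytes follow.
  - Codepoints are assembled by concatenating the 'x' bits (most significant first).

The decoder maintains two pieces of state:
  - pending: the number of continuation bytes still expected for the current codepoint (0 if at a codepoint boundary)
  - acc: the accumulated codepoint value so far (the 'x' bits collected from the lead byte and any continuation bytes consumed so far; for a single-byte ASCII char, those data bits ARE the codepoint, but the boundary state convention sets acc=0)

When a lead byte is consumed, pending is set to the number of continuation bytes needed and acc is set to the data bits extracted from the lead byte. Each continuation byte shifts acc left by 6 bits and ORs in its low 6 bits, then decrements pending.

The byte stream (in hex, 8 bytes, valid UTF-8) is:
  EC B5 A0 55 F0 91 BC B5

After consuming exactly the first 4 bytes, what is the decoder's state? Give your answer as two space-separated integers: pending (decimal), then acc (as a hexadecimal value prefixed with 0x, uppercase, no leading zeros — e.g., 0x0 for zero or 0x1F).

Answer: 0 0x0

Derivation:
Byte[0]=EC: 3-byte lead. pending=2, acc=0xC
Byte[1]=B5: continuation. acc=(acc<<6)|0x35=0x335, pending=1
Byte[2]=A0: continuation. acc=(acc<<6)|0x20=0xCD60, pending=0
Byte[3]=55: 1-byte. pending=0, acc=0x0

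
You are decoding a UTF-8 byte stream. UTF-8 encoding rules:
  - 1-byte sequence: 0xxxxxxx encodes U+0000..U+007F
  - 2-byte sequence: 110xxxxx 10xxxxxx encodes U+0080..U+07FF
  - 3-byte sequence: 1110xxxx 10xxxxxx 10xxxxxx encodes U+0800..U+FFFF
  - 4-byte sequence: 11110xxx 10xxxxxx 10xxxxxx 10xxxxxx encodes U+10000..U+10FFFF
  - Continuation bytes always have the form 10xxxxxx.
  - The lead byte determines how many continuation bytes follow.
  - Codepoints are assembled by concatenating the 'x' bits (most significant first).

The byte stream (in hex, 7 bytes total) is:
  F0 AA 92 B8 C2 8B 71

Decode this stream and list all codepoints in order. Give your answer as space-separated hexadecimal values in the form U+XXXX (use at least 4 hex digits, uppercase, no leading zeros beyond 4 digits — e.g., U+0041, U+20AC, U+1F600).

Byte[0]=F0: 4-byte lead, need 3 cont bytes. acc=0x0
Byte[1]=AA: continuation. acc=(acc<<6)|0x2A=0x2A
Byte[2]=92: continuation. acc=(acc<<6)|0x12=0xA92
Byte[3]=B8: continuation. acc=(acc<<6)|0x38=0x2A4B8
Completed: cp=U+2A4B8 (starts at byte 0)
Byte[4]=C2: 2-byte lead, need 1 cont bytes. acc=0x2
Byte[5]=8B: continuation. acc=(acc<<6)|0x0B=0x8B
Completed: cp=U+008B (starts at byte 4)
Byte[6]=71: 1-byte ASCII. cp=U+0071

Answer: U+2A4B8 U+008B U+0071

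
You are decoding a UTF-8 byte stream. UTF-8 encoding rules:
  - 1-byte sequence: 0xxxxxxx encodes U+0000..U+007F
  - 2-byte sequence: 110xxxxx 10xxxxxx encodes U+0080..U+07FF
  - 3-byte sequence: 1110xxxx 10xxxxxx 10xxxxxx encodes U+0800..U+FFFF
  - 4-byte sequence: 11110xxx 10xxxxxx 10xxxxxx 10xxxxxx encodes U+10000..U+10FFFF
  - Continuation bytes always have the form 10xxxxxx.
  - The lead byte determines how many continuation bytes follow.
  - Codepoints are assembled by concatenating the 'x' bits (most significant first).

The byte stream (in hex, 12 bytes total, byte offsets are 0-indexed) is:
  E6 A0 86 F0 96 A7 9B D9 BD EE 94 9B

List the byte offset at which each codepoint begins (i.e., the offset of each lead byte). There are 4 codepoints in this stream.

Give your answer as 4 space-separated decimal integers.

Answer: 0 3 7 9

Derivation:
Byte[0]=E6: 3-byte lead, need 2 cont bytes. acc=0x6
Byte[1]=A0: continuation. acc=(acc<<6)|0x20=0x1A0
Byte[2]=86: continuation. acc=(acc<<6)|0x06=0x6806
Completed: cp=U+6806 (starts at byte 0)
Byte[3]=F0: 4-byte lead, need 3 cont bytes. acc=0x0
Byte[4]=96: continuation. acc=(acc<<6)|0x16=0x16
Byte[5]=A7: continuation. acc=(acc<<6)|0x27=0x5A7
Byte[6]=9B: continuation. acc=(acc<<6)|0x1B=0x169DB
Completed: cp=U+169DB (starts at byte 3)
Byte[7]=D9: 2-byte lead, need 1 cont bytes. acc=0x19
Byte[8]=BD: continuation. acc=(acc<<6)|0x3D=0x67D
Completed: cp=U+067D (starts at byte 7)
Byte[9]=EE: 3-byte lead, need 2 cont bytes. acc=0xE
Byte[10]=94: continuation. acc=(acc<<6)|0x14=0x394
Byte[11]=9B: continuation. acc=(acc<<6)|0x1B=0xE51B
Completed: cp=U+E51B (starts at byte 9)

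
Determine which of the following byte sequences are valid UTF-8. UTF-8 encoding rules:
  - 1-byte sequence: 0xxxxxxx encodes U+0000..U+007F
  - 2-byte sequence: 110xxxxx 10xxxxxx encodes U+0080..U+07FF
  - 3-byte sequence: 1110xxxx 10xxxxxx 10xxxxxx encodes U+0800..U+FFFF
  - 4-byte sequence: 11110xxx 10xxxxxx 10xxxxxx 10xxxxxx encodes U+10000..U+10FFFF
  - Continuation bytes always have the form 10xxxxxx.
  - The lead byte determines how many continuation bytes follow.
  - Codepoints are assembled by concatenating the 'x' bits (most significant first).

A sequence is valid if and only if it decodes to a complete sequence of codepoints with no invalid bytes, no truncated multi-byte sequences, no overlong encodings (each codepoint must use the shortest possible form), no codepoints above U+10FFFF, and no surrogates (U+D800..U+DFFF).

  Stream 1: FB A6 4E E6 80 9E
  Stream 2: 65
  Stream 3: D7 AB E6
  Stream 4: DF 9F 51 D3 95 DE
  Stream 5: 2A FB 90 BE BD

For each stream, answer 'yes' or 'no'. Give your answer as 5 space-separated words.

Stream 1: error at byte offset 0. INVALID
Stream 2: decodes cleanly. VALID
Stream 3: error at byte offset 3. INVALID
Stream 4: error at byte offset 6. INVALID
Stream 5: error at byte offset 1. INVALID

Answer: no yes no no no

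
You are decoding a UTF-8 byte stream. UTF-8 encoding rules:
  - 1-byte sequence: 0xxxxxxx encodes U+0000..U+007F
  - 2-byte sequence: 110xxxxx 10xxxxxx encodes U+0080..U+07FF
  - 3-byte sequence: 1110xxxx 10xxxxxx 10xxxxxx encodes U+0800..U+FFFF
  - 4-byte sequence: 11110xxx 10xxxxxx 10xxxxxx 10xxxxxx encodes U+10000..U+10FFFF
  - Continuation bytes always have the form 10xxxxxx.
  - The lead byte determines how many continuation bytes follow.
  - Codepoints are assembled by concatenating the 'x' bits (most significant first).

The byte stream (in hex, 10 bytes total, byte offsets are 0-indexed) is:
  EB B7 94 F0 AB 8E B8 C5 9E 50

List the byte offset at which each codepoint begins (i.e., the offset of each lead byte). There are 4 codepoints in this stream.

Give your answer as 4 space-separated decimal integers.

Byte[0]=EB: 3-byte lead, need 2 cont bytes. acc=0xB
Byte[1]=B7: continuation. acc=(acc<<6)|0x37=0x2F7
Byte[2]=94: continuation. acc=(acc<<6)|0x14=0xBDD4
Completed: cp=U+BDD4 (starts at byte 0)
Byte[3]=F0: 4-byte lead, need 3 cont bytes. acc=0x0
Byte[4]=AB: continuation. acc=(acc<<6)|0x2B=0x2B
Byte[5]=8E: continuation. acc=(acc<<6)|0x0E=0xACE
Byte[6]=B8: continuation. acc=(acc<<6)|0x38=0x2B3B8
Completed: cp=U+2B3B8 (starts at byte 3)
Byte[7]=C5: 2-byte lead, need 1 cont bytes. acc=0x5
Byte[8]=9E: continuation. acc=(acc<<6)|0x1E=0x15E
Completed: cp=U+015E (starts at byte 7)
Byte[9]=50: 1-byte ASCII. cp=U+0050

Answer: 0 3 7 9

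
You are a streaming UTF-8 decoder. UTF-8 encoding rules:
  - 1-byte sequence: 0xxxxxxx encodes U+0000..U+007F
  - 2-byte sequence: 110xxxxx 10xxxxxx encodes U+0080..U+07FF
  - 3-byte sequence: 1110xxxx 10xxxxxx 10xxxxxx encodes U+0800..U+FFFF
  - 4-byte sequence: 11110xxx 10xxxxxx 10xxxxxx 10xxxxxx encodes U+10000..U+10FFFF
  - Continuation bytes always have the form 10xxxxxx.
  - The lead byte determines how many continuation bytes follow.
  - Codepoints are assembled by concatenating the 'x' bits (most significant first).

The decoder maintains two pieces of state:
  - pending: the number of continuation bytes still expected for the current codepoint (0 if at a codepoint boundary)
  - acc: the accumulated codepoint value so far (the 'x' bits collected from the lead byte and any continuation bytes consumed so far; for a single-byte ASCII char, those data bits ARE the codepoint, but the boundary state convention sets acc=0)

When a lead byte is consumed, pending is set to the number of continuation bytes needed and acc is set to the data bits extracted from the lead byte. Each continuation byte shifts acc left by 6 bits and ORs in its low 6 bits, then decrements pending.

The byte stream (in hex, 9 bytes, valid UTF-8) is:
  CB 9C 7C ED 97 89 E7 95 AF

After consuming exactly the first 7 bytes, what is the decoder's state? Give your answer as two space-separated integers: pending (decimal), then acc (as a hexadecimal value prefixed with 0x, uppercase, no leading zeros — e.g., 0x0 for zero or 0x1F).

Byte[0]=CB: 2-byte lead. pending=1, acc=0xB
Byte[1]=9C: continuation. acc=(acc<<6)|0x1C=0x2DC, pending=0
Byte[2]=7C: 1-byte. pending=0, acc=0x0
Byte[3]=ED: 3-byte lead. pending=2, acc=0xD
Byte[4]=97: continuation. acc=(acc<<6)|0x17=0x357, pending=1
Byte[5]=89: continuation. acc=(acc<<6)|0x09=0xD5C9, pending=0
Byte[6]=E7: 3-byte lead. pending=2, acc=0x7

Answer: 2 0x7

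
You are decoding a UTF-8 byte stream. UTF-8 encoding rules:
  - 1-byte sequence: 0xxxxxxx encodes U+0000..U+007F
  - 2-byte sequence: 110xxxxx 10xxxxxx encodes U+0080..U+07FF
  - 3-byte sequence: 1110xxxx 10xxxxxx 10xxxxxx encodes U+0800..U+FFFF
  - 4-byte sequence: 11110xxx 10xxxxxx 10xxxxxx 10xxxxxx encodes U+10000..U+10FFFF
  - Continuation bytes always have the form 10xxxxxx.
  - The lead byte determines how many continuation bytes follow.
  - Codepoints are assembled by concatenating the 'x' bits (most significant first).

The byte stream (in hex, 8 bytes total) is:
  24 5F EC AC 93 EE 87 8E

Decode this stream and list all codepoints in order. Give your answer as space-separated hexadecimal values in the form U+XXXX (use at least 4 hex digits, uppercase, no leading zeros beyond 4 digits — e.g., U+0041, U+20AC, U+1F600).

Answer: U+0024 U+005F U+CB13 U+E1CE

Derivation:
Byte[0]=24: 1-byte ASCII. cp=U+0024
Byte[1]=5F: 1-byte ASCII. cp=U+005F
Byte[2]=EC: 3-byte lead, need 2 cont bytes. acc=0xC
Byte[3]=AC: continuation. acc=(acc<<6)|0x2C=0x32C
Byte[4]=93: continuation. acc=(acc<<6)|0x13=0xCB13
Completed: cp=U+CB13 (starts at byte 2)
Byte[5]=EE: 3-byte lead, need 2 cont bytes. acc=0xE
Byte[6]=87: continuation. acc=(acc<<6)|0x07=0x387
Byte[7]=8E: continuation. acc=(acc<<6)|0x0E=0xE1CE
Completed: cp=U+E1CE (starts at byte 5)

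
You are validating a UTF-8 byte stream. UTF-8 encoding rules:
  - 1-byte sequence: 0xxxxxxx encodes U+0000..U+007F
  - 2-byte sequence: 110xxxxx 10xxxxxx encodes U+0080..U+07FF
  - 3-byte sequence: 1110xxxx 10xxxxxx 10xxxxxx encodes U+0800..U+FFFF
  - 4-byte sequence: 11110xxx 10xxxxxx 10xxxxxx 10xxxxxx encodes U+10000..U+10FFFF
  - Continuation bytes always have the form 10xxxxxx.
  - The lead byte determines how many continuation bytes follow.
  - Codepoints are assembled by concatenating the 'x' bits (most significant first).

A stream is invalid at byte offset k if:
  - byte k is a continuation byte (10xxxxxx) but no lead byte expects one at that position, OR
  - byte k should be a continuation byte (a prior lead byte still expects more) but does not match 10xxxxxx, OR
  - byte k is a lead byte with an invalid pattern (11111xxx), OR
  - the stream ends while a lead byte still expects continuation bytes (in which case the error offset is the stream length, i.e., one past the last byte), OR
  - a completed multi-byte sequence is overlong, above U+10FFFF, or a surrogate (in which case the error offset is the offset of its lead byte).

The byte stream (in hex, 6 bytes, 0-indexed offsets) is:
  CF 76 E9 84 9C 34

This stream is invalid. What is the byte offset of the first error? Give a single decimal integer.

Byte[0]=CF: 2-byte lead, need 1 cont bytes. acc=0xF
Byte[1]=76: expected 10xxxxxx continuation. INVALID

Answer: 1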